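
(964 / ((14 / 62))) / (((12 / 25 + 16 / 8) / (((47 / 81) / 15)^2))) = 1064738 / 413343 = 2.58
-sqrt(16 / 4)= -2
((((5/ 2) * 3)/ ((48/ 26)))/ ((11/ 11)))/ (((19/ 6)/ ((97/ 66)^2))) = 611585/ 220704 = 2.77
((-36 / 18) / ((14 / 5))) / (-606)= 5 / 4242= 0.00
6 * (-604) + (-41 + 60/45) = -3663.67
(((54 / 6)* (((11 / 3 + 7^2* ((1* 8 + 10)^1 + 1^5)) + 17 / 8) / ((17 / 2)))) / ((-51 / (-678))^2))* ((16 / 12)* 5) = 1168676.68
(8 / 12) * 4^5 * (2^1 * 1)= 4096 / 3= 1365.33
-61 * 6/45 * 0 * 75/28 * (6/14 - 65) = 0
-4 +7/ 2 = -1/ 2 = -0.50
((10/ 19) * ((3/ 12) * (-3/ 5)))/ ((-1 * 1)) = 3/ 38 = 0.08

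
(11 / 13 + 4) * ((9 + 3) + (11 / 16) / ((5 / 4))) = 15813 / 260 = 60.82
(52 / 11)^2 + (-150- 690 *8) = -683366 / 121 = -5647.65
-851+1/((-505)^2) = -217026274/255025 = -851.00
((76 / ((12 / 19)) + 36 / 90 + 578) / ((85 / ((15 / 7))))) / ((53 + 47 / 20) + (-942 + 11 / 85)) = -41924 / 2109919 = -0.02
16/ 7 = 2.29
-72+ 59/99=-71.40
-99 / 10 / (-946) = 9 / 860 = 0.01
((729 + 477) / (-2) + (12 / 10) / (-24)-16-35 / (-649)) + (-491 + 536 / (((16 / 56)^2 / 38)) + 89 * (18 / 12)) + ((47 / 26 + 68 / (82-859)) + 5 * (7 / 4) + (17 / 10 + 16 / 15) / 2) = 6517352633255 / 26222196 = 248543.36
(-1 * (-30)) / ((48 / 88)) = 55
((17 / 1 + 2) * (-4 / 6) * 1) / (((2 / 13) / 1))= -247 / 3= -82.33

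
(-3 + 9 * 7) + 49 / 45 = 61.09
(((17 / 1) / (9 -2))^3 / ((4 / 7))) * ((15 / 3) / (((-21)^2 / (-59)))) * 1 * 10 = -7246675 / 43218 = -167.68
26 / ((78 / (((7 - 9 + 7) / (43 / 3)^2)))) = 15 / 1849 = 0.01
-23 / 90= -0.26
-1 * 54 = -54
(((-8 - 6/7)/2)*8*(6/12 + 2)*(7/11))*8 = -4960/11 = -450.91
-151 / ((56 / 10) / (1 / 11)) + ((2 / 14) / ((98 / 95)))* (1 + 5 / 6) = -49745 / 22638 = -2.20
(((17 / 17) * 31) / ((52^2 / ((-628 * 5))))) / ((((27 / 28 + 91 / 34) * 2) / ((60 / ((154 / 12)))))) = -74465100 / 3221647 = -23.11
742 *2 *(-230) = -341320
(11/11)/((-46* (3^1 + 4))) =-1/322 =-0.00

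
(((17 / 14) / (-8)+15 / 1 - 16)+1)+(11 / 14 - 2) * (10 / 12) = -391 / 336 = -1.16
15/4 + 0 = 15/4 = 3.75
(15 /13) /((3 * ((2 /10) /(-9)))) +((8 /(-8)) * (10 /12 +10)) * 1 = -2195 /78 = -28.14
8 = 8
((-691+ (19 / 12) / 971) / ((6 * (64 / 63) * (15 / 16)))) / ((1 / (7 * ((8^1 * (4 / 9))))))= -394524137 / 131085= -3009.68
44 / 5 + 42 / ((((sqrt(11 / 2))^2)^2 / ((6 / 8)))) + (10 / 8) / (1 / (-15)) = -21559 / 2420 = -8.91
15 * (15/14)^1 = 225/14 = 16.07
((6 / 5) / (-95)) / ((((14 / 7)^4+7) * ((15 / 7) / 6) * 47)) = -0.00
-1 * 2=-2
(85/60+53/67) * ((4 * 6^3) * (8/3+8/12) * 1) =6358.21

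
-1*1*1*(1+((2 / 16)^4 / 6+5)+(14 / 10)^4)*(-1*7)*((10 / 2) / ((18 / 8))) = 1058173207 / 6912000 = 153.09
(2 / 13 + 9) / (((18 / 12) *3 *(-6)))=-119 / 351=-0.34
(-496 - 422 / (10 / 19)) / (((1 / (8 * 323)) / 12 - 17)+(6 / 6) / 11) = 2213320032 / 28837385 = 76.75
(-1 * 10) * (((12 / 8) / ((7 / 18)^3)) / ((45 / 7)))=-1944 / 49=-39.67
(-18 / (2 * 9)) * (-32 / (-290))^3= -4096 / 3048625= -0.00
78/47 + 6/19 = 1764/893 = 1.98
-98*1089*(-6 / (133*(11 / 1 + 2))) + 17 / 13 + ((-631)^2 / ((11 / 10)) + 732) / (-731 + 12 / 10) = -1242512509 / 9914333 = -125.32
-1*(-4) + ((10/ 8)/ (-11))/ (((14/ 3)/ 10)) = 3.76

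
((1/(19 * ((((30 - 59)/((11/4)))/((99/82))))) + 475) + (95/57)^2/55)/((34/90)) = 42497650145/33796136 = 1257.47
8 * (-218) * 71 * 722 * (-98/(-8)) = -1095161368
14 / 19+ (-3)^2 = 185 / 19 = 9.74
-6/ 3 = -2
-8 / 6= -4 / 3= -1.33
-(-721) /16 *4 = 721 /4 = 180.25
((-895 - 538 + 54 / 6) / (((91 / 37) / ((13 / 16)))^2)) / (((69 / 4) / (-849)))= 34481003 / 4508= 7648.85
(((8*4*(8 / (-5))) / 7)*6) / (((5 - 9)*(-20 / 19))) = -1824 / 175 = -10.42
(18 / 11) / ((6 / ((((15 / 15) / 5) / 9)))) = 1 / 165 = 0.01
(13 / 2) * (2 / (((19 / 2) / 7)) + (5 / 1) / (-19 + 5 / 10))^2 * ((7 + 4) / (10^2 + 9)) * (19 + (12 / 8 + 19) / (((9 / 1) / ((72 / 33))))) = 1226617938 / 53868781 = 22.77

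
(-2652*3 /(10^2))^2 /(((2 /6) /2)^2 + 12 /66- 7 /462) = 142420356 /4375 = 32553.22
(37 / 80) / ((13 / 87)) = 3219 / 1040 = 3.10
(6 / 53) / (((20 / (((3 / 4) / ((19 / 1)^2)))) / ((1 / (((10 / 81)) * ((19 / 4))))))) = 729 / 36352700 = 0.00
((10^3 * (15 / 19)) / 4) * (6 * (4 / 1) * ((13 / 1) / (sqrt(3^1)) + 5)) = 450000 / 19 + 390000 * sqrt(3) / 19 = 59236.83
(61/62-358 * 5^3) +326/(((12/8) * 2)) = -8303105/186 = -44640.35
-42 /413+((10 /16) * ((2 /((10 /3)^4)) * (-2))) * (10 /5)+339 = 39985221 /118000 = 338.86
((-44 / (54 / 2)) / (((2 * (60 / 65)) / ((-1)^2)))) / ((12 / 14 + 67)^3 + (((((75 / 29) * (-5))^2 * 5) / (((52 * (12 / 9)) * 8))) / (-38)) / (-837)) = -40429164840064 / 14310686109862546875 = -0.00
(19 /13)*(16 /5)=304 /65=4.68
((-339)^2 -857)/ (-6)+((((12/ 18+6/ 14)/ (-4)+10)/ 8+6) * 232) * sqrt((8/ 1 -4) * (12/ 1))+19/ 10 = -570263/ 30+140621 * sqrt(3)/ 21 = -7410.54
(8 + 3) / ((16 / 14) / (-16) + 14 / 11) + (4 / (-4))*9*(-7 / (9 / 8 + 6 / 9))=352562 / 7955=44.32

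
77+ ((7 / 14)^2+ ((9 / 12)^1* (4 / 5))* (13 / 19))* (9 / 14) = 411899 / 5320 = 77.42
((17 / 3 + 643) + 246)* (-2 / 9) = -5368 / 27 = -198.81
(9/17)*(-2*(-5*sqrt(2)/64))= 45*sqrt(2)/544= 0.12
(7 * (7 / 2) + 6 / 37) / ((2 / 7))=12775 / 148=86.32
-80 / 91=-0.88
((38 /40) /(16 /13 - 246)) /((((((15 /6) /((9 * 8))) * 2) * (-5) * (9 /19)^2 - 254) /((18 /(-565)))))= -1605006 /3298015759775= -0.00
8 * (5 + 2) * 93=5208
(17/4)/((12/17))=289/48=6.02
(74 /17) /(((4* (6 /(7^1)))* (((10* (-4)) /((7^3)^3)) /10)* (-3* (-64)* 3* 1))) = -10451584213 /470016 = -22236.66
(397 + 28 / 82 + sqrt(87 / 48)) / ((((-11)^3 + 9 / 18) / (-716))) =358 * sqrt(29) / 2661 + 23328712 / 109101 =214.55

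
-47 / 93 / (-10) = 47 / 930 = 0.05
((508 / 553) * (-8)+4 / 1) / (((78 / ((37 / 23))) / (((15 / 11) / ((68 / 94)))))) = -4025785 / 30919889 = -0.13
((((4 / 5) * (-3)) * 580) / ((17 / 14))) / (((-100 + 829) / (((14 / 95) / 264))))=-11368 / 12950685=-0.00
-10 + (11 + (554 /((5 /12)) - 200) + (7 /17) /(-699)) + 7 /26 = 1746954569 /1544790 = 1130.87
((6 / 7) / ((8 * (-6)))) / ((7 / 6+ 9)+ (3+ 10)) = -3 / 3892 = -0.00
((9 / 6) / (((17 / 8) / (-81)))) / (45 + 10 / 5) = -972 / 799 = -1.22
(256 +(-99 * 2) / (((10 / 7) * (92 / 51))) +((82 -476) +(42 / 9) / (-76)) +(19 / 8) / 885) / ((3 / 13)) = -576216485 / 618792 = -931.20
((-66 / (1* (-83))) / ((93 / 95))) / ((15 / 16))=6688 / 7719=0.87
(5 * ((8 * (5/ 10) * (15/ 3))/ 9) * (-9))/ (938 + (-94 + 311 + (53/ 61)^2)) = -93025/ 1075141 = -0.09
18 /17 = 1.06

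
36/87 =12/29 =0.41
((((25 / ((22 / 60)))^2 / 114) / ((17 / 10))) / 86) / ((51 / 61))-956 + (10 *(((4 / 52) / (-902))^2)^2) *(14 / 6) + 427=-3539911587249317833653973 / 6695927115207431419032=-528.67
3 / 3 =1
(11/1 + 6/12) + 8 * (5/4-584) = -9301/2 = -4650.50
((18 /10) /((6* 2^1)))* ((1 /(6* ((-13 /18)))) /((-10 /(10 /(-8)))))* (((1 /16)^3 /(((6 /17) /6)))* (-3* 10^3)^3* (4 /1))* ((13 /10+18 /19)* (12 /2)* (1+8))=3720804609375 /15808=235374785.51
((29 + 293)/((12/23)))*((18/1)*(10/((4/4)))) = 111090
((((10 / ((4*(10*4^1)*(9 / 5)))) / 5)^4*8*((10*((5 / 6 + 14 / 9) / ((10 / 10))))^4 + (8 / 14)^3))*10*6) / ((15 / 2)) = 732905884279 / 15119385910272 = 0.05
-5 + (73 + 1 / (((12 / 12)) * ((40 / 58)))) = 1389 / 20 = 69.45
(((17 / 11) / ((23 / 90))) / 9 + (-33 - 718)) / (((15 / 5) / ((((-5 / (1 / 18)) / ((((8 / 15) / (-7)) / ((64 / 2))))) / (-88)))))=298986975 / 2783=107433.34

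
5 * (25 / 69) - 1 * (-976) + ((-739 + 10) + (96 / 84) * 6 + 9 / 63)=17651 / 69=255.81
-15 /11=-1.36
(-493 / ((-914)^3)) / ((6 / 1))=493 / 4581311664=0.00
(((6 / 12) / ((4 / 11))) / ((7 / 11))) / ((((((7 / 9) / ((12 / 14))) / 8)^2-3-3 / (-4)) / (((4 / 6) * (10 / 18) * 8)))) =-8363520 / 2922521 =-2.86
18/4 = 9/2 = 4.50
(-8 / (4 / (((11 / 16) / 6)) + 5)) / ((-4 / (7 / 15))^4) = -26411 / 711180000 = -0.00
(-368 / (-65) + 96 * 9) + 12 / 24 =113121 / 130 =870.16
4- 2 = 2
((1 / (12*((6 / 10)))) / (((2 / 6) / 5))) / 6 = 25 / 72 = 0.35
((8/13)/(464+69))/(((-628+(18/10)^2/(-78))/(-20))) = 8000/217584991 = 0.00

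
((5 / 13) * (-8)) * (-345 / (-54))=-2300 / 117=-19.66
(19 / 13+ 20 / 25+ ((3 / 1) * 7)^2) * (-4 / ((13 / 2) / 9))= -2454.99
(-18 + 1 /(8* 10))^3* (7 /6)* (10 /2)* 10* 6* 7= -146008608431 /10240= -14258653.17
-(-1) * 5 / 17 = 5 / 17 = 0.29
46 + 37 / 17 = 819 / 17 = 48.18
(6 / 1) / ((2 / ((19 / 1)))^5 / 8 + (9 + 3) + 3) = 0.40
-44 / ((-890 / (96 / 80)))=132 / 2225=0.06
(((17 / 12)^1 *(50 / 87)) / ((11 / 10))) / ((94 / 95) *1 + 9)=201875 / 2724579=0.07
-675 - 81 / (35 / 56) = -4023 / 5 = -804.60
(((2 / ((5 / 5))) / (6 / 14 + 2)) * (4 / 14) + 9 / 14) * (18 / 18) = 209 / 238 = 0.88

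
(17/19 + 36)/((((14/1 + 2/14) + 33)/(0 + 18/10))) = 14721/10450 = 1.41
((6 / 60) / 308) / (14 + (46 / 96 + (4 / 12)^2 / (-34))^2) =749088 / 32823206185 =0.00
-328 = -328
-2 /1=-2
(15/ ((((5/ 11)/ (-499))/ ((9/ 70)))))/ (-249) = 49401/ 5810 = 8.50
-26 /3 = -8.67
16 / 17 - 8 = -120 / 17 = -7.06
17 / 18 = 0.94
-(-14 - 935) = 949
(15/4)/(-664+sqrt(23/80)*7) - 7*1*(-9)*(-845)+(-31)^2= -614577695574/11756851 - 35*sqrt(115)/11756851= -52274.01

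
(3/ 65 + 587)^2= 1456032964/ 4225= 344623.19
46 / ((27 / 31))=1426 / 27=52.81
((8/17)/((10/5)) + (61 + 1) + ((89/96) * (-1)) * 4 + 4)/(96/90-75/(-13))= 1658215/181288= 9.15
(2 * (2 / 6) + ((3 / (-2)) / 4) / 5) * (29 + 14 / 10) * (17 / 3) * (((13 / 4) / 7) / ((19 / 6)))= 15691 / 1050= 14.94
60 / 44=15 / 11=1.36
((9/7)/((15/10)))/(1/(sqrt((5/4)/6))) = sqrt(30)/14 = 0.39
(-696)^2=484416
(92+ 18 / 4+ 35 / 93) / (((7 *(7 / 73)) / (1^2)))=1315387 / 9114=144.33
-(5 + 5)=-10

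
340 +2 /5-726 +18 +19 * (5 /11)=-358.96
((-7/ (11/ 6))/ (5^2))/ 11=-42/ 3025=-0.01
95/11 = 8.64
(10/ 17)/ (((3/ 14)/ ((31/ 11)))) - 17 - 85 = -52882/ 561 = -94.26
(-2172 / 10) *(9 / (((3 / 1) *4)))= -1629 / 10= -162.90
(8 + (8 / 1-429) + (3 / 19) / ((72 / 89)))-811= -558055 / 456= -1223.80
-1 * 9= -9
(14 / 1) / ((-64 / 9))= -63 / 32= -1.97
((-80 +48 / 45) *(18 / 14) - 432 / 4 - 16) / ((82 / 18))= -71028 / 1435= -49.50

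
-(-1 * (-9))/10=-9/10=-0.90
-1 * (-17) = 17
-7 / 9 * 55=-385 / 9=-42.78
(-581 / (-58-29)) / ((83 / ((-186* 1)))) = -434 / 29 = -14.97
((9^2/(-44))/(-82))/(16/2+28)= 9/14432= 0.00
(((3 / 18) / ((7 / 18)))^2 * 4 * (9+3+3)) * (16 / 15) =576 / 49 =11.76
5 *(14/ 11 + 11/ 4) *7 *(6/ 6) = 6195/ 44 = 140.80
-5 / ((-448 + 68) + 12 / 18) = 15 / 1138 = 0.01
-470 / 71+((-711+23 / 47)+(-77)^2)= 17392009 / 3337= 5211.87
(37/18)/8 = 37/144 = 0.26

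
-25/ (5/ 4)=-20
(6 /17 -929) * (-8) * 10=1262960 /17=74291.76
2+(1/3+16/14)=73/21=3.48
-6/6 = -1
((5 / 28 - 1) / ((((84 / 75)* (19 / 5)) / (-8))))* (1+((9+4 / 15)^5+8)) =596800309351 / 5655825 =105519.59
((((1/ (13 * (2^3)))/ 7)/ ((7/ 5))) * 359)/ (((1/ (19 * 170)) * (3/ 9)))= 8696775/ 2548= 3413.18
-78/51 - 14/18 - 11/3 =-914/153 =-5.97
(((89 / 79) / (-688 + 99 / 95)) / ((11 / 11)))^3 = -604422796375 / 137038452765247041659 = -0.00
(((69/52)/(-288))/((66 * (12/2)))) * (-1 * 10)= 115/988416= 0.00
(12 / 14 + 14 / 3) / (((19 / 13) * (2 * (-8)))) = -377 / 1596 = -0.24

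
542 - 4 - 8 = 530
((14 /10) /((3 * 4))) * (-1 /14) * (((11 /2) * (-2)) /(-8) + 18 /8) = -29 /960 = -0.03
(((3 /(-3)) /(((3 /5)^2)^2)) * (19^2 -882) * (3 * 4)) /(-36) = -325625 /243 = -1340.02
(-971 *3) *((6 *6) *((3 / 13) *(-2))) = 629208 / 13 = 48400.62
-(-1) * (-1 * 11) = -11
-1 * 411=-411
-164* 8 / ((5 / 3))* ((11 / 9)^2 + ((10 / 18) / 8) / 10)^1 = -31898 / 27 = -1181.41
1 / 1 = 1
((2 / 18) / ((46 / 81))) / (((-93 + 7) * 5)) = -9 / 19780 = -0.00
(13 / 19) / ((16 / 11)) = 0.47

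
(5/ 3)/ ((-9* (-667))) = 5/ 18009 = 0.00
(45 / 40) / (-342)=-0.00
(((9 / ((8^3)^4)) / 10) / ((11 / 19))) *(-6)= -513 / 3779571220480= -0.00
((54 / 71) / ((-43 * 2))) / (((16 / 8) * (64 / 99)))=-2673 / 390784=-0.01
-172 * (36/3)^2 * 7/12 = -14448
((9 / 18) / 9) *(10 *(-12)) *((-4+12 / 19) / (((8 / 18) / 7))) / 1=6720 / 19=353.68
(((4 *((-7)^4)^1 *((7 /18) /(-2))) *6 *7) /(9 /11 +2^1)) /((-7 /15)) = 1848770 /31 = 59637.74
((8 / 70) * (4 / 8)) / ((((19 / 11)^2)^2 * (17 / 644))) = 2693944 / 11077285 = 0.24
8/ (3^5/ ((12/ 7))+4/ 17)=544/ 9655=0.06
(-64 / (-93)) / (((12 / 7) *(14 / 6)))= 16 / 93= 0.17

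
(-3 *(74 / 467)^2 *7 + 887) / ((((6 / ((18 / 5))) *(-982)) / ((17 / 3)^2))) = -55872354683 / 3212450970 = -17.39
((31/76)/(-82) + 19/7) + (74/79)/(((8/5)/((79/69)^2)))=722098541/207693864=3.48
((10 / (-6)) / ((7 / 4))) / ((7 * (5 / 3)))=-4 / 49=-0.08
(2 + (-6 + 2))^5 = -32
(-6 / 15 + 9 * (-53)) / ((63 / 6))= -45.47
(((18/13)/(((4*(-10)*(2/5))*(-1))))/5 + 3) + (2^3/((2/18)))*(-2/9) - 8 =-10911/520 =-20.98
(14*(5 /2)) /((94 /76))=28.30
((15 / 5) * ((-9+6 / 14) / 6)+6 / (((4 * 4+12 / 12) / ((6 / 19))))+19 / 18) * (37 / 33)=-4696225 / 1343034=-3.50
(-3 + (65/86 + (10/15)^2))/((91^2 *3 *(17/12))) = -0.00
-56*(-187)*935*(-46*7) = -3152805040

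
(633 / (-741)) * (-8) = 1688 / 247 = 6.83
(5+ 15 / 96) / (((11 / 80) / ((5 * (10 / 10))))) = 375 / 2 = 187.50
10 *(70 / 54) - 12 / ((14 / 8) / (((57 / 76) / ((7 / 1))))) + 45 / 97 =12.69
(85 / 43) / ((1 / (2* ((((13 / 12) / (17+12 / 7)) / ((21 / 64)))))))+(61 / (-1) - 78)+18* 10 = 2113937 / 50697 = 41.70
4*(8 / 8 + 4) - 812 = -792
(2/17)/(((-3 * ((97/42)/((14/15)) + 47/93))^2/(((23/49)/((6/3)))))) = 17328752/50155720313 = 0.00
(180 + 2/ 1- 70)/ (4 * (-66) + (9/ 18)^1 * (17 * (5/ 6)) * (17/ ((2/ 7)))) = 2688/ 3779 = 0.71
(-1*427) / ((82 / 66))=-14091 / 41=-343.68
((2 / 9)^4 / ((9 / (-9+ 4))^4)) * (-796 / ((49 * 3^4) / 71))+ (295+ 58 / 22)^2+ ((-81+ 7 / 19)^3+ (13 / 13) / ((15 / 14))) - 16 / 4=-435637.97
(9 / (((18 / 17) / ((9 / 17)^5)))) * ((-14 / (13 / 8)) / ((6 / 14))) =-7715736 / 1085773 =-7.11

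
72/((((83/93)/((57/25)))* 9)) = 42408/2075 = 20.44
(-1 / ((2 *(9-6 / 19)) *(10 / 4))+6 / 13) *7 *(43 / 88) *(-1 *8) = -1415603 / 117975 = -12.00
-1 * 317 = -317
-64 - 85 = -149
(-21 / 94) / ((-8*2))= 21 / 1504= 0.01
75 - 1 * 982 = -907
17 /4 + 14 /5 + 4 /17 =2477 /340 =7.29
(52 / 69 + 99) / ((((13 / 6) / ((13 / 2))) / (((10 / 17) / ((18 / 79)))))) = 2718785 / 3519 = 772.60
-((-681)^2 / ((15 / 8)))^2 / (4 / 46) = -17588295458784 / 25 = -703531818351.36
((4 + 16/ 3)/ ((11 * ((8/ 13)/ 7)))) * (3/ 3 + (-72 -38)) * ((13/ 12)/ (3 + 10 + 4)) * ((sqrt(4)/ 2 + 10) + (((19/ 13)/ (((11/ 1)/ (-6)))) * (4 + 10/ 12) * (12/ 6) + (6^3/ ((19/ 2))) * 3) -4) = -12734637097/ 2813976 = -4525.50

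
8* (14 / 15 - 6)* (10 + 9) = -11552 / 15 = -770.13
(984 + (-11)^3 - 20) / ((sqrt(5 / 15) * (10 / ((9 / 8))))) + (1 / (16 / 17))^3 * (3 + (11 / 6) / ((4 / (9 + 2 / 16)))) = 6775027 / 786432 - 3303 * sqrt(3) / 80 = -62.90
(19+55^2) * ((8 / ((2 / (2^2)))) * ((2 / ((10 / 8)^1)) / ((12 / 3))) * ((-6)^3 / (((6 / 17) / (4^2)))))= -953819136 / 5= -190763827.20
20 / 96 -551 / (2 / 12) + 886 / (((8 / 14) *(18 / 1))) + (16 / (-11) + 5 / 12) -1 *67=-2603851 / 792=-3287.69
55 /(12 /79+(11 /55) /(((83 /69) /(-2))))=-1803175 /5922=-304.49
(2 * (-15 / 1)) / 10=-3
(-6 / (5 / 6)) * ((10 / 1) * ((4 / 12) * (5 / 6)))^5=-7812500 / 6561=-1190.75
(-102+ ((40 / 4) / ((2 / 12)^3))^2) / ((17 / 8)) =37323984 / 17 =2195528.47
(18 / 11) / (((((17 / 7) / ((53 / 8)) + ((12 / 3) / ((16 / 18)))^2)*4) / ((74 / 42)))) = 11766 / 336545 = 0.03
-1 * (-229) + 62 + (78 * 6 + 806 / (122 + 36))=764.10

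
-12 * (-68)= 816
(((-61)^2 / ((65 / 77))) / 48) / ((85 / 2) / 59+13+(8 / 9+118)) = 50713509 / 73232120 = 0.69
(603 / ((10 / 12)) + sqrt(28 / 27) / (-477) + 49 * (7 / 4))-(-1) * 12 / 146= 1181771 / 1460-2 * sqrt(21) / 4293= 809.43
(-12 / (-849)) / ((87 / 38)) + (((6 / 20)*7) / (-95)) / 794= 0.01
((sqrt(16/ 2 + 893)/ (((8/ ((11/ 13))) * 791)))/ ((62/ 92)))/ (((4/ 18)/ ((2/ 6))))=759 * sqrt(901)/ 2550184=0.01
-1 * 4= -4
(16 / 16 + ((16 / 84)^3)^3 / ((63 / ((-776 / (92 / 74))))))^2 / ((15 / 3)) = 264917856013612095644313025205 / 1324597942596936323061692065161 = 0.20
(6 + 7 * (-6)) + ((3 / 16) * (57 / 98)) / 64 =-3612501 / 100352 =-36.00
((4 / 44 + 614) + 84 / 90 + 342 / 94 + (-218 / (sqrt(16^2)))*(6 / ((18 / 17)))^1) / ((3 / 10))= 11197273 / 6204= 1804.85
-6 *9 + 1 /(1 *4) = -215 /4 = -53.75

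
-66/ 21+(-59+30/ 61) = -26325/ 427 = -61.65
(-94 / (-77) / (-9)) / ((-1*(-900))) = -47 / 311850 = -0.00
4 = 4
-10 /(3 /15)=-50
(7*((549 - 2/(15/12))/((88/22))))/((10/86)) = 823837/100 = 8238.37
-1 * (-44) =44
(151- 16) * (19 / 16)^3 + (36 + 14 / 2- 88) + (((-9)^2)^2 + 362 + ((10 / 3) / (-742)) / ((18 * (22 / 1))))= 3206249198191 / 451325952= 7104.07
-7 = -7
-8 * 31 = -248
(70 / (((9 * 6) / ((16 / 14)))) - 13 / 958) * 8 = 151876 / 12933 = 11.74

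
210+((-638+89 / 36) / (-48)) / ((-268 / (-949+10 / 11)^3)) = 25951783342531771 / 616391424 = 42102765.11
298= 298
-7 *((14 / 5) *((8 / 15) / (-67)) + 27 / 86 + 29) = -88608751 / 432150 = -205.04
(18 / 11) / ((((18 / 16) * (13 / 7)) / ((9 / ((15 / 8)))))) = 2688 / 715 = 3.76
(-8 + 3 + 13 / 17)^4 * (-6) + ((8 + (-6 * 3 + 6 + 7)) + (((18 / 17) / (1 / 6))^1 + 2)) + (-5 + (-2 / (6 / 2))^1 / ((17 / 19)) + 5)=-481071475 / 250563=-1919.96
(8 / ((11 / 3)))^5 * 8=63700992 / 161051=395.53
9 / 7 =1.29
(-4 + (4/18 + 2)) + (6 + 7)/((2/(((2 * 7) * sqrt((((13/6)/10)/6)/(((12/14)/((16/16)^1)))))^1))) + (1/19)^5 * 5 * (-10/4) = -79235393/44569782 + 91 * sqrt(1365)/180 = 16.90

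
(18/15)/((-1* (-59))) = 6/295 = 0.02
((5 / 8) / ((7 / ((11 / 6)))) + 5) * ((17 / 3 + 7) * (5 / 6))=164825 / 3024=54.51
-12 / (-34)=6 / 17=0.35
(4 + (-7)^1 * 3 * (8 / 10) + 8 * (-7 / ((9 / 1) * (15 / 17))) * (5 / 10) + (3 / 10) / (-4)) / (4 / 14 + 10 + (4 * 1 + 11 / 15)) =-123991 / 113544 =-1.09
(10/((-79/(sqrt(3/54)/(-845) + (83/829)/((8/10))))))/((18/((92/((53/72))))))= -381800/3471023 + 368*sqrt(2)/2122809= -0.11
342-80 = 262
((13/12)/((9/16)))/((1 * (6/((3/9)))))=26/243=0.11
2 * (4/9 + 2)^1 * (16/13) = 704/117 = 6.02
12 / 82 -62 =-2536 / 41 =-61.85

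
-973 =-973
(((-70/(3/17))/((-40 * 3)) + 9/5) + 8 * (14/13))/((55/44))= 32107/2925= 10.98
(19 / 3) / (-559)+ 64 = 107309 / 1677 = 63.99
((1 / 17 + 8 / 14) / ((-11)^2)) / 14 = 75 / 201586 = 0.00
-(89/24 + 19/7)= -1079/168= -6.42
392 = 392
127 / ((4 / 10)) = 635 / 2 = 317.50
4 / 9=0.44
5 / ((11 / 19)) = 95 / 11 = 8.64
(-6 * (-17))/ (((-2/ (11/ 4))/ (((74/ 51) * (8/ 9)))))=-1628/ 9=-180.89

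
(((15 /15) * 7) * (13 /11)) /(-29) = -91 /319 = -0.29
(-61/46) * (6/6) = -61/46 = -1.33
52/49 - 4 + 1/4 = -527/196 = -2.69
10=10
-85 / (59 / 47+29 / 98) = -78302 / 1429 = -54.79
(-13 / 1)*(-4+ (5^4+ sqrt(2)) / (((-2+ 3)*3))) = -7969 / 3 - 13*sqrt(2) / 3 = -2662.46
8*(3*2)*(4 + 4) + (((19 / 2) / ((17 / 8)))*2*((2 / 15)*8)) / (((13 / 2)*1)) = 385.47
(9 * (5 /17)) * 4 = 180 /17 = 10.59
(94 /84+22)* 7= 971 /6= 161.83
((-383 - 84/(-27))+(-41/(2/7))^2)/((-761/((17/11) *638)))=-358728985/13698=-26188.42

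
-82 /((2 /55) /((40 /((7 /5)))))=-451000 /7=-64428.57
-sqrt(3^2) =-3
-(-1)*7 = 7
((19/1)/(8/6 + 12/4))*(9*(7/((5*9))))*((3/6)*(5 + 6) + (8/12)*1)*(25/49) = 3515/182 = 19.31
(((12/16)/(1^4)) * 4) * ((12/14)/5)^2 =108/1225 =0.09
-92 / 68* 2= -2.71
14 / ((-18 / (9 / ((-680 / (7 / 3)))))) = 49 / 2040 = 0.02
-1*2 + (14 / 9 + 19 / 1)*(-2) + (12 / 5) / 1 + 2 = -1742 / 45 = -38.71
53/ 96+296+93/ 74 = 1057817/ 3552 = 297.81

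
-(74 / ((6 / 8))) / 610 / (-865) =148 / 791475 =0.00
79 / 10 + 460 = 4679 / 10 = 467.90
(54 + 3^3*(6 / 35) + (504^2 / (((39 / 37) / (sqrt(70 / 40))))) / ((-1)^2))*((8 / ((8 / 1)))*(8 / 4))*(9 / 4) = 9234 / 35 + 7048944*sqrt(7) / 13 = 1434860.20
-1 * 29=-29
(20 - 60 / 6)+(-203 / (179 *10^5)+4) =250599797 / 17900000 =14.00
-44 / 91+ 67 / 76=2753 / 6916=0.40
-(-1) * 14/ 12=7/ 6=1.17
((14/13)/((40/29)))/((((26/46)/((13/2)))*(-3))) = -4669/1560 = -2.99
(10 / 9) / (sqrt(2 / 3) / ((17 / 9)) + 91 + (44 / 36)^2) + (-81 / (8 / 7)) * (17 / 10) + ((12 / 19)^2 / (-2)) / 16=-28222449947222139 / 234234621876880 - 185895 * sqrt(6) / 8110617101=-120.49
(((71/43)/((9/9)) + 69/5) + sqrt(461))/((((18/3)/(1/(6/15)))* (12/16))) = 3322/387 + 5* sqrt(461)/9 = 20.51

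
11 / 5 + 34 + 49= 426 / 5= 85.20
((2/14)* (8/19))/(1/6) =48/133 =0.36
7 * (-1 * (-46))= 322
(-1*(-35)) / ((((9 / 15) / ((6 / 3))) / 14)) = 4900 / 3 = 1633.33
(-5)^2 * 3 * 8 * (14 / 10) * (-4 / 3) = -1120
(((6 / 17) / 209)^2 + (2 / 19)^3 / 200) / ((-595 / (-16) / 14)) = 1666208 / 509686288375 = 0.00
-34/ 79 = -0.43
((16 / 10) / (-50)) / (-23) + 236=678504 / 2875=236.00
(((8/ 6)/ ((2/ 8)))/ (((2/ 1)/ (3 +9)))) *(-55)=-1760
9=9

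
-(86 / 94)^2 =-1849 / 2209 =-0.84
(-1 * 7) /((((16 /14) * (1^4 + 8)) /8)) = -49 /9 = -5.44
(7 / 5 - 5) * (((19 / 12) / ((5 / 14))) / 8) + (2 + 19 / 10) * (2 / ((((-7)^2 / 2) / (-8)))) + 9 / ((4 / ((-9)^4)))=14757.71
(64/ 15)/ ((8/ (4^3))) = 34.13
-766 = -766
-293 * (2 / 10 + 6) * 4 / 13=-36332 / 65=-558.95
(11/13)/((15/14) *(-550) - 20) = -77/55445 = -0.00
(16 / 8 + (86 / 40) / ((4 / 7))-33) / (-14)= 2179 / 1120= 1.95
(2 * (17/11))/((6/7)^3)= 5831/1188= 4.91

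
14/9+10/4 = 73/18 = 4.06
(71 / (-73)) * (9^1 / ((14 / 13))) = -8307 / 1022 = -8.13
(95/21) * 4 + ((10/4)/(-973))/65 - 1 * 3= 1145635/75894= 15.10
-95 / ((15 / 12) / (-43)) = 3268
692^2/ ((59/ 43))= 20591152/ 59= 349002.58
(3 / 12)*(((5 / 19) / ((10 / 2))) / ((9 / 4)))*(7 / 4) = 0.01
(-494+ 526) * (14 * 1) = 448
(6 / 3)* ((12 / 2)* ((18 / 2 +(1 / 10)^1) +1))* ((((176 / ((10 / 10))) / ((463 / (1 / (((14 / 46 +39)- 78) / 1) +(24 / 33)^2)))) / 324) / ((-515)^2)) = 7295836 / 27049588273125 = 0.00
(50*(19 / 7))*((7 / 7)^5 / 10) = 13.57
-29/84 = -0.35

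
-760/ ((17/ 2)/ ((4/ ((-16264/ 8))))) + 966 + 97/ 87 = 153076681/ 158253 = 967.29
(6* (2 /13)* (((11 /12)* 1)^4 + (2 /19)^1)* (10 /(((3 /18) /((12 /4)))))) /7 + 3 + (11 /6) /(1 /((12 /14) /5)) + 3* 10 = 21815371 /414960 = 52.57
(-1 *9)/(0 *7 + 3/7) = -21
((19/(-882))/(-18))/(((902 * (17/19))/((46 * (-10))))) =-41515/60860646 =-0.00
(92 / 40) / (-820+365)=-23 / 4550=-0.01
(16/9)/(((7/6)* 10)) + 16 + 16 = 32.15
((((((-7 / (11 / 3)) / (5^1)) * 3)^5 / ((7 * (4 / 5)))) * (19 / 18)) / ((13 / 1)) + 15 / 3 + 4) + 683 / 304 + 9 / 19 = 4650952155283 / 397795970000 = 11.69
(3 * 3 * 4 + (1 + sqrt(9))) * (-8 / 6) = -160 / 3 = -53.33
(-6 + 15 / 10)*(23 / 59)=-207 / 118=-1.75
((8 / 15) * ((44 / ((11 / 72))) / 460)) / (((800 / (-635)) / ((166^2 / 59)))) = -20997672 / 169625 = -123.79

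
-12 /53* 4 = -48 /53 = -0.91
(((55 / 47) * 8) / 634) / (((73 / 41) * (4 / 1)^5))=0.00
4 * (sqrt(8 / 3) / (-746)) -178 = -178 -4 * sqrt(6) / 1119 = -178.01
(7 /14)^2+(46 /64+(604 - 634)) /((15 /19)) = -17683 /480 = -36.84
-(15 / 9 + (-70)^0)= -8 / 3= -2.67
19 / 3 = 6.33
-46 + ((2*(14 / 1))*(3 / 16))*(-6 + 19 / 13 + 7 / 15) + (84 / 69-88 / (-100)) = -975929 / 14950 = -65.28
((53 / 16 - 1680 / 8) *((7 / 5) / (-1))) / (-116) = -23149 / 9280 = -2.49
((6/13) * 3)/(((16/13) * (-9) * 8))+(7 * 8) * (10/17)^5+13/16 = 430812707/90870848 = 4.74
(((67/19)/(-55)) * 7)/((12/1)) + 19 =237791/12540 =18.96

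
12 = 12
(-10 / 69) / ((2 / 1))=-5 / 69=-0.07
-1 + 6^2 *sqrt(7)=-1 + 36 *sqrt(7)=94.25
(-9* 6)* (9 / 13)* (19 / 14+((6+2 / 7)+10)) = -4617 / 7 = -659.57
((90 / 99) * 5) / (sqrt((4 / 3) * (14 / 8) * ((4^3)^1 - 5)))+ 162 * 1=50 * sqrt(1239) / 4543+ 162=162.39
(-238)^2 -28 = 56616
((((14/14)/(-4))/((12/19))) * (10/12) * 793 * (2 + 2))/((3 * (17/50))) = -1883375/1836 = -1025.80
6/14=3/7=0.43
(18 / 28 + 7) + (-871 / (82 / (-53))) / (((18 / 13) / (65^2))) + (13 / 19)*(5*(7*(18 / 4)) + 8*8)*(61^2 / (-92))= 15456923269397 / 9030168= 1711698.31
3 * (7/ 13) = 21/ 13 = 1.62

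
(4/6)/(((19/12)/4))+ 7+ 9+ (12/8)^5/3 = 12291/608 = 20.22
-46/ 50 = -23/ 25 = -0.92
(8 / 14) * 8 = 32 / 7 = 4.57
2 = 2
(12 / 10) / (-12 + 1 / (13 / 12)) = -13 / 120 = -0.11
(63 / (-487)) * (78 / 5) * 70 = -68796 / 487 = -141.26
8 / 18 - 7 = -59 / 9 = -6.56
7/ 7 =1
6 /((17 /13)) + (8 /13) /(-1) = 878 /221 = 3.97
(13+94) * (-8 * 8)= -6848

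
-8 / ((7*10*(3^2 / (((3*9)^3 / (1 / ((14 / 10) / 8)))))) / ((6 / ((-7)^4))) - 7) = -52488 / 434273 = -0.12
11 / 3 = 3.67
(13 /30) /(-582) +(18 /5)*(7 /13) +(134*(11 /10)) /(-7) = -30378091 /1588860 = -19.12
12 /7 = 1.71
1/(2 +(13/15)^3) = 3375/8947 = 0.38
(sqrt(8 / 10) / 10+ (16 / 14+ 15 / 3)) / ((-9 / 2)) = -86 / 63 - 2 * sqrt(5) / 225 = -1.38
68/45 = 1.51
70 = 70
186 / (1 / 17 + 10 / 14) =11067 / 46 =240.59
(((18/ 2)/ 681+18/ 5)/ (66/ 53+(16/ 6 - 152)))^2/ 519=141726979827/ 123558351553049300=0.00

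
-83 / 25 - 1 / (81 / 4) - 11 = -29098 / 2025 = -14.37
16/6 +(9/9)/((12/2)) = 17/6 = 2.83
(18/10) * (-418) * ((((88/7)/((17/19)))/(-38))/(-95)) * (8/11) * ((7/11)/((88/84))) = -6048/4675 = -1.29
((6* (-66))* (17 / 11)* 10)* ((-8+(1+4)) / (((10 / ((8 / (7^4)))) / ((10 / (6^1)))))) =24480 / 2401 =10.20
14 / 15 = 0.93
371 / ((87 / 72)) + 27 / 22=196671 / 638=308.26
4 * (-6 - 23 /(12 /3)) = -47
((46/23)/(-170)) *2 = -2/85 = -0.02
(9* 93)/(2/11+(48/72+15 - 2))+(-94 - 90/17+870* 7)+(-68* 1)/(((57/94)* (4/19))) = 128619191/23307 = 5518.48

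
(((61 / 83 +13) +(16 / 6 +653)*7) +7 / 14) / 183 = 2292743 / 91134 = 25.16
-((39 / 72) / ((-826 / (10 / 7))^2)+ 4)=-802356901 / 200589144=-4.00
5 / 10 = 1 / 2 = 0.50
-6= -6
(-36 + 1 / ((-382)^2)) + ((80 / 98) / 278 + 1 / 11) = -35.91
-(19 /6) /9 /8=-19 /432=-0.04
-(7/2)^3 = -343/8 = -42.88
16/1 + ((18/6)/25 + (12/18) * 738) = 12703/25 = 508.12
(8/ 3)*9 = 24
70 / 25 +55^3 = 831889 / 5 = 166377.80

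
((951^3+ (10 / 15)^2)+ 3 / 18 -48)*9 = 15481535465 / 2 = 7740767732.50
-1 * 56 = -56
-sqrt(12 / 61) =-2*sqrt(183) / 61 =-0.44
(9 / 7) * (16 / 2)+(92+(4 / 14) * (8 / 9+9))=946 / 9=105.11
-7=-7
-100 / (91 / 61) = -6100 / 91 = -67.03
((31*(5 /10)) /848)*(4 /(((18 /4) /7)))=217 /1908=0.11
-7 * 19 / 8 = -133 / 8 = -16.62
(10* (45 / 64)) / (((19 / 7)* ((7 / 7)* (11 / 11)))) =1575 / 608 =2.59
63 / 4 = 15.75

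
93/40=2.32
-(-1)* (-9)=-9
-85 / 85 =-1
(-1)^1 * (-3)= 3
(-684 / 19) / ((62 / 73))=-1314 / 31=-42.39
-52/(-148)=13/37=0.35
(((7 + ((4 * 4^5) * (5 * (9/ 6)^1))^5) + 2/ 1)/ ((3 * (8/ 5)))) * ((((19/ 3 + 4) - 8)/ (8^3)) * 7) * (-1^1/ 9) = -744782788376395776000245/ 36864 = -20203526160384000000.01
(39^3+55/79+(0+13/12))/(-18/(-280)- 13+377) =162.94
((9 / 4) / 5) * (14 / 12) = 21 / 40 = 0.52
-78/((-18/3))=13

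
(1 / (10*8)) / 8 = 1 / 640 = 0.00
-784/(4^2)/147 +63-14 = 146/3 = 48.67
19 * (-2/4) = -19/2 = -9.50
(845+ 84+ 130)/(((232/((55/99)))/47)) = 82955/696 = 119.19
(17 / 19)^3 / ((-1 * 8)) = -4913 / 54872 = -0.09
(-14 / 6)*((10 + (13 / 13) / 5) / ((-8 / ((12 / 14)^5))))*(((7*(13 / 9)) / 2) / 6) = 1989 / 1715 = 1.16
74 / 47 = 1.57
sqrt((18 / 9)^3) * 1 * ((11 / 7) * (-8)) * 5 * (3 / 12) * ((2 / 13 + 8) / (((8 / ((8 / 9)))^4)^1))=-23320 * sqrt(2) / 597051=-0.06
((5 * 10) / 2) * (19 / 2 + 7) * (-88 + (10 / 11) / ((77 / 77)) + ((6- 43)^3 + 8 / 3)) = -41858375 / 2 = -20929187.50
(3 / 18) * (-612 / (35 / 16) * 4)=-6528 / 35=-186.51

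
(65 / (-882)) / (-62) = 65 / 54684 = 0.00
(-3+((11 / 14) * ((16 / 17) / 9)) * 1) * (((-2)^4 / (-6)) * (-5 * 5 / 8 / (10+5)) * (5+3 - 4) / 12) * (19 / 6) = -296875 / 173502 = -1.71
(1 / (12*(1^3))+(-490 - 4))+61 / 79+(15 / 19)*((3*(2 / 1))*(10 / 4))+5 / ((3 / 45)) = -7318319 / 18012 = -406.30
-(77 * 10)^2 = -592900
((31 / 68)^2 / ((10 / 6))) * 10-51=-115029 / 2312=-49.75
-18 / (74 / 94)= -846 / 37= -22.86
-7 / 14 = -1 / 2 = -0.50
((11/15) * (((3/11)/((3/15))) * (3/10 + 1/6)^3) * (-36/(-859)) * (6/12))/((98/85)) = 119/64425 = 0.00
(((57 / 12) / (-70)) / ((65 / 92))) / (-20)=437 / 91000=0.00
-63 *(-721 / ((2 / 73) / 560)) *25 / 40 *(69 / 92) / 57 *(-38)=-290139412.50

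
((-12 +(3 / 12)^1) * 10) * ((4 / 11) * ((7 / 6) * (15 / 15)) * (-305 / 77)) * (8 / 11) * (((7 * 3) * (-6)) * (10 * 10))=-2408280000 / 1331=-1809376.41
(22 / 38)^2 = 121 / 361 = 0.34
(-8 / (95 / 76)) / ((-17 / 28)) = 10.54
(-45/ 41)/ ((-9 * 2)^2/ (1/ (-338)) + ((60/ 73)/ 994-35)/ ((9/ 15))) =4897935/ 488964509281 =0.00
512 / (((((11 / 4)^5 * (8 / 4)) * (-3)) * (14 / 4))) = -524288 / 3382071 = -0.16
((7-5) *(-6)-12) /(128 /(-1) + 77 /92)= 2208 /11699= 0.19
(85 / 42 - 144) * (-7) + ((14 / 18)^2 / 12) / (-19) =18354065 / 18468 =993.83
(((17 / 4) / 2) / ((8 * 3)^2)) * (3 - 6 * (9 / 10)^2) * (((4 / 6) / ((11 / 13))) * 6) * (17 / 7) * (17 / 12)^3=-572202371 / 2554675200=-0.22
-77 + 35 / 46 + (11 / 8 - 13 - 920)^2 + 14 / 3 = 3832441357 / 4416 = 867853.57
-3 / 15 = -1 / 5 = -0.20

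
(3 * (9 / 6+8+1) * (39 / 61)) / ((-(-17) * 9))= 273 / 2074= 0.13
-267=-267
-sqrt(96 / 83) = -4 * sqrt(498) / 83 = -1.08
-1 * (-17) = 17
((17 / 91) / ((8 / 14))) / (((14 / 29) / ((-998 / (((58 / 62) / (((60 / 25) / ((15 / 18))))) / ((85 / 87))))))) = -26823246 / 13195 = -2032.83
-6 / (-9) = 2 / 3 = 0.67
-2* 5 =-10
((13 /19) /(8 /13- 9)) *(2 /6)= -169 /6213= -0.03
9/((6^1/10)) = 15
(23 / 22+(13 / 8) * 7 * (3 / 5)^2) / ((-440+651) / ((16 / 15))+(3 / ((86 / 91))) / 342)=55436718 / 2133389225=0.03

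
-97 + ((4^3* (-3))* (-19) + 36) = 3587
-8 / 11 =-0.73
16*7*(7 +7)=1568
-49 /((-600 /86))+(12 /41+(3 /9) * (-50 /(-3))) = 474961 /36900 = 12.87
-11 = -11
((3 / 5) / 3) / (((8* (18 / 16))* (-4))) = -1 / 180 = -0.01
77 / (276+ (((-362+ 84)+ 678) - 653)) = 77 / 23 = 3.35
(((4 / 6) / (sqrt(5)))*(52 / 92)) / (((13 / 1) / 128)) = 256*sqrt(5) / 345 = 1.66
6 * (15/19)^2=1350/361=3.74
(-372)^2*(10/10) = 138384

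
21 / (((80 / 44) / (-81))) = -18711 / 20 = -935.55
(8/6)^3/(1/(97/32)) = 7.19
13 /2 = 6.50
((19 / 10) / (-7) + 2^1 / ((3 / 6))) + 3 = 471 / 70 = 6.73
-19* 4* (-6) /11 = 456 /11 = 41.45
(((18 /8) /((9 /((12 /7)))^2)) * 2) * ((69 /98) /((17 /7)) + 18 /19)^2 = 62608050 /250493929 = 0.25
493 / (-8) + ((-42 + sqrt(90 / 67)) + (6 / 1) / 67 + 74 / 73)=-4011471 / 39128 + 3 * sqrt(670) / 67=-101.36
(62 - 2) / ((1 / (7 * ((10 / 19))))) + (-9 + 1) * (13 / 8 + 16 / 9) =33145 / 171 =193.83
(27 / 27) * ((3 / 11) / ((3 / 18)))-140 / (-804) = 4003 / 2211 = 1.81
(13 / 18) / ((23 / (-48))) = -104 / 69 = -1.51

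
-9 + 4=-5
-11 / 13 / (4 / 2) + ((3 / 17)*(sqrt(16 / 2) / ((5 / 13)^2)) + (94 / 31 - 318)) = -254205 / 806 + 1014*sqrt(2) / 425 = -312.02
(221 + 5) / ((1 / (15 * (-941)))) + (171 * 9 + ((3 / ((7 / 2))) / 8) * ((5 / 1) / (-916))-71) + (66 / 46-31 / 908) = -426969079709479 / 133908208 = -3188520.60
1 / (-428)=-1 / 428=-0.00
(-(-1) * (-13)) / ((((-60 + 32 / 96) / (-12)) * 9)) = -52 / 179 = -0.29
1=1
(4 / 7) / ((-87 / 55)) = -220 / 609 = -0.36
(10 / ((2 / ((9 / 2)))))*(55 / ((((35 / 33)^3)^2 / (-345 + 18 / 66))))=-22037609423016 / 73530625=-299706.54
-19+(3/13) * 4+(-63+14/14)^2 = 3825.92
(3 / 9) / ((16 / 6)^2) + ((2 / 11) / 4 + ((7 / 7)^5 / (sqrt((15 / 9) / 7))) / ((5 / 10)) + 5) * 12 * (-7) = -298335 / 704-168 * sqrt(105) / 5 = -768.07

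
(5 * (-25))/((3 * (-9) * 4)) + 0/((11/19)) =125/108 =1.16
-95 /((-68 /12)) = 285 /17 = 16.76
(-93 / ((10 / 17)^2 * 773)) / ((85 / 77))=-121737 / 386500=-0.31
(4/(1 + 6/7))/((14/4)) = 8/13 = 0.62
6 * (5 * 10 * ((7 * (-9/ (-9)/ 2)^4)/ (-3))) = -175/ 4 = -43.75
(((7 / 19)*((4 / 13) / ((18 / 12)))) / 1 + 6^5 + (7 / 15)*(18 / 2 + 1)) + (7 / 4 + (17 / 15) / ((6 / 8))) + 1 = 346121249 / 44460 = 7785.00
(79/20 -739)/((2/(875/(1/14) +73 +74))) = -182248297/40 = -4556207.42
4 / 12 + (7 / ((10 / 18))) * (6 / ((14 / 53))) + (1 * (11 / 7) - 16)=272.10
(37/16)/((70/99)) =3663/1120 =3.27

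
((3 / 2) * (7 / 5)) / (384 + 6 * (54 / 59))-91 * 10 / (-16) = 2178519 / 38300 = 56.88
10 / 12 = 5 / 6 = 0.83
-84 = -84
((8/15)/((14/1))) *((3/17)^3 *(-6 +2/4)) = -198/171955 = -0.00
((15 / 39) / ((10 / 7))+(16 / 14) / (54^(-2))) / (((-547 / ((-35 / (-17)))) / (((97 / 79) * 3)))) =-51915855 / 1123538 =-46.21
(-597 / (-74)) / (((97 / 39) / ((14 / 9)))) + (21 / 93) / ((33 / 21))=6351030 / 1223849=5.19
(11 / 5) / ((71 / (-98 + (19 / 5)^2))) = -22979 / 8875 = -2.59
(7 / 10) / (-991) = -7 / 9910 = -0.00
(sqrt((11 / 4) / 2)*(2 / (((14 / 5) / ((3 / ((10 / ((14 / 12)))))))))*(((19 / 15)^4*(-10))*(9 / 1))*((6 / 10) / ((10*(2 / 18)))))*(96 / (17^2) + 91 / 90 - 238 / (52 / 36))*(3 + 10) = 7201435897373*sqrt(22) / 433500000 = 77918.64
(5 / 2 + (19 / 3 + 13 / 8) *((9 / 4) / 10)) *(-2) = -1373 / 160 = -8.58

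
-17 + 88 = 71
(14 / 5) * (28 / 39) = 392 / 195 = 2.01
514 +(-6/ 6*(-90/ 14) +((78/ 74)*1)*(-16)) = 130423/ 259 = 503.56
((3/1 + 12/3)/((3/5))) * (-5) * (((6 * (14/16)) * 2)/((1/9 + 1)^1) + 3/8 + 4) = -19355/24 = -806.46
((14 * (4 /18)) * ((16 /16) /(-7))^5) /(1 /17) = -68 /21609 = -0.00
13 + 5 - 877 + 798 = -61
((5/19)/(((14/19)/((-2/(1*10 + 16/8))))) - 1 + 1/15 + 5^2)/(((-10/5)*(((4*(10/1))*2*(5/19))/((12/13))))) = -191577/364000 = -0.53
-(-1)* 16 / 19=16 / 19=0.84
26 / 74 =13 / 37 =0.35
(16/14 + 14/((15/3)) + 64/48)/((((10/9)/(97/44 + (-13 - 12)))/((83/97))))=-69179919/746900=-92.62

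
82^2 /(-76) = -1681 /19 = -88.47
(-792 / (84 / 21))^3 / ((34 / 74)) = -287208504 / 17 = -16894617.88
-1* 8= -8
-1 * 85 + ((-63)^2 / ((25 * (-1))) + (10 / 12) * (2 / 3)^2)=-164288 / 675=-243.39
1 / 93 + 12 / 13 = 1129 / 1209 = 0.93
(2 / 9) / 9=0.02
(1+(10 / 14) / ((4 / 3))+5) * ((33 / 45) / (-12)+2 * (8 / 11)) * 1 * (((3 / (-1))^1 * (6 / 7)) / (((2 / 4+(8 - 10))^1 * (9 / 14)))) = 168299 / 6930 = 24.29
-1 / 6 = -0.17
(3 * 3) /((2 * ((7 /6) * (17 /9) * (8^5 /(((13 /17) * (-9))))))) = -28431 /66289664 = -0.00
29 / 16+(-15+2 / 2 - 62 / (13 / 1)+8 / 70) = -122613 / 7280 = -16.84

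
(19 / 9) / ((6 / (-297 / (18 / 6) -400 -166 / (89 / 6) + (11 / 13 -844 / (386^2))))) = -46342112165 / 258582558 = -179.22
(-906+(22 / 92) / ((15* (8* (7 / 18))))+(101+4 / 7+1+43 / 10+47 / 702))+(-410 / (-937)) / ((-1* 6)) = -338516382941 / 423606456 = -799.13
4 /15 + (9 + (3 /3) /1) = 154 /15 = 10.27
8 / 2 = 4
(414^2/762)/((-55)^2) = 28566/384175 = 0.07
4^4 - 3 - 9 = 244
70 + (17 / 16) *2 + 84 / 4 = 93.12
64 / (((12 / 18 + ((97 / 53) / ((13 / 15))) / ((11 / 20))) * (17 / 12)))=10.03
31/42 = 0.74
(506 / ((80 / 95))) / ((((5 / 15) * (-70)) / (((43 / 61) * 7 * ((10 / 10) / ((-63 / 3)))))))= 206701 / 34160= 6.05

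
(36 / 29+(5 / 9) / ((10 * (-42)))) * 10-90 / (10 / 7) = -50.60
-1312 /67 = -19.58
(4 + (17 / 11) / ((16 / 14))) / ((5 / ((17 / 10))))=8007 / 4400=1.82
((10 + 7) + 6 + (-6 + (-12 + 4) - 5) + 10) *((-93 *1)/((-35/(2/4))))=93/5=18.60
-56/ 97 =-0.58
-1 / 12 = -0.08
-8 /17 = -0.47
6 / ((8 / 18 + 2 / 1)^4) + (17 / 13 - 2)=-798273 / 1522664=-0.52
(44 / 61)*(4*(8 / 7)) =3.30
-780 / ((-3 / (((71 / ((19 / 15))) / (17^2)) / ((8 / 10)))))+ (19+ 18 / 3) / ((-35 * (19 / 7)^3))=124880320 / 1982251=63.00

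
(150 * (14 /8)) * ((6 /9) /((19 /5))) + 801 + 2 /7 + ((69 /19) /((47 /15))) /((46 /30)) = 279023 /329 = 848.09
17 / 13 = 1.31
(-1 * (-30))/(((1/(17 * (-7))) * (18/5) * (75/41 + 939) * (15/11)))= -0.77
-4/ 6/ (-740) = 1/ 1110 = 0.00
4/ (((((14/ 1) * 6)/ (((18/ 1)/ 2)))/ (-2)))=-6/ 7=-0.86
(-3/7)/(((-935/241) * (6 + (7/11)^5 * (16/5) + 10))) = 10585443/1565206048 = 0.01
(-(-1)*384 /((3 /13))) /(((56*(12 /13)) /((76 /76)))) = 676 /21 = 32.19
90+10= 100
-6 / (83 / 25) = -150 / 83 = -1.81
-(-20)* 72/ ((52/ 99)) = 35640/ 13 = 2741.54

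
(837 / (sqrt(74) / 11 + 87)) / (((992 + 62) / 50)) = 284229 / 622727 - 297 *sqrt(74) / 622727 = 0.45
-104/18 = -52/9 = -5.78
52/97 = 0.54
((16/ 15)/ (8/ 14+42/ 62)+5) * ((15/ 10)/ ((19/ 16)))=190376/ 25745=7.39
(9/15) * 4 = 12/5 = 2.40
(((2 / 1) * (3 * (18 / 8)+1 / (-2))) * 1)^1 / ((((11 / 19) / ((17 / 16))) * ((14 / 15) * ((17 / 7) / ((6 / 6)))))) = 7125 / 704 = 10.12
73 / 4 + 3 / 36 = 18.33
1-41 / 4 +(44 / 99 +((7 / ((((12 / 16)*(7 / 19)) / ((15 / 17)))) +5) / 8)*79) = 319837 / 1224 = 261.30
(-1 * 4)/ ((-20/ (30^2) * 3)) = 60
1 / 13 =0.08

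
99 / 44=9 / 4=2.25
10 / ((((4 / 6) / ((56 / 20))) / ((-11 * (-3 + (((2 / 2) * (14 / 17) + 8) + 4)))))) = -77154 / 17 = -4538.47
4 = 4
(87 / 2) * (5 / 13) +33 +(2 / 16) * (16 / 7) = 9103 / 182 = 50.02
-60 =-60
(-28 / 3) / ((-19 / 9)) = 84 / 19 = 4.42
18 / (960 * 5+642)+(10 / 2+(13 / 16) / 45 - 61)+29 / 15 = -7058749 / 130608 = -54.05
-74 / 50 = -37 / 25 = -1.48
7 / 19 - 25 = -468 / 19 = -24.63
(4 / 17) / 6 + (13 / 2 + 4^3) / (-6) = -2389 / 204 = -11.71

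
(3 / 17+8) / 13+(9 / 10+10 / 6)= 21187 / 6630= 3.20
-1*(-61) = 61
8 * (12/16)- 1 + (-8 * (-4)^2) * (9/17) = -62.76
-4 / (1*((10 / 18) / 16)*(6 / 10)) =-192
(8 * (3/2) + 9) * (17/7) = 51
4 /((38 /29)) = 3.05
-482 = -482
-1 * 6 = -6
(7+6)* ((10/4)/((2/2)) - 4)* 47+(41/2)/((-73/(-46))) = -131923/146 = -903.58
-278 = -278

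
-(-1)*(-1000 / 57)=-1000 / 57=-17.54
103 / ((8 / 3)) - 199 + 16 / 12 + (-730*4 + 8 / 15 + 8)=-368461 / 120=-3070.51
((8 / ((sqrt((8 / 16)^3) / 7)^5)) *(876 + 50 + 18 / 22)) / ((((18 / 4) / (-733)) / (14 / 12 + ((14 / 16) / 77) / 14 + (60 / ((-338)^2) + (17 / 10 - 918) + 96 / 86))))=9528418545607325633352832 *sqrt(2) / 4012277841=3358495914083234.40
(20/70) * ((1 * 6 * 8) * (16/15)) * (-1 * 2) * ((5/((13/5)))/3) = -5120/273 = -18.75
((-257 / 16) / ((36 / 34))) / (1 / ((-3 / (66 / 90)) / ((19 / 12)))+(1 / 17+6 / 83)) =92469885 / 1559992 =59.28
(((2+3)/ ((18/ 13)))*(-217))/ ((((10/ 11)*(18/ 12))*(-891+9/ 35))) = 1086085/ 1683504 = 0.65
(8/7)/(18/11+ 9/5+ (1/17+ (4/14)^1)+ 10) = 1870/22549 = 0.08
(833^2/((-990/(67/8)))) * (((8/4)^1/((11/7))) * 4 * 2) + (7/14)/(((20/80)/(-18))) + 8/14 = -59802.91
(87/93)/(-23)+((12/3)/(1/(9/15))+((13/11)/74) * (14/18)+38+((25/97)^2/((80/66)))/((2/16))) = 40.81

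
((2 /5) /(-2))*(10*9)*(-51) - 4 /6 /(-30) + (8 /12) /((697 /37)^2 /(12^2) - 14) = 18787844893 /20466855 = 917.96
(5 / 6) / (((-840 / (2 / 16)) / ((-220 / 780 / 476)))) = 11 / 149700096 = 0.00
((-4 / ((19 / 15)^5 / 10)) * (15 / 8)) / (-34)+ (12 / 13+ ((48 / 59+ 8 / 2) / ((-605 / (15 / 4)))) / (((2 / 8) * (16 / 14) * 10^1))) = 124162217566041 / 78131768763620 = 1.59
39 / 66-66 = -1439 / 22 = -65.41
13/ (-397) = -13/ 397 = -0.03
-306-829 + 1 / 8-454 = -12711 / 8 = -1588.88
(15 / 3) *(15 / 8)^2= 1125 / 64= 17.58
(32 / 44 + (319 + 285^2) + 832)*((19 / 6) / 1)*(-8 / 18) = -11477824 / 99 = -115937.62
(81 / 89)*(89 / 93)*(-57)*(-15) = 23085 / 31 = 744.68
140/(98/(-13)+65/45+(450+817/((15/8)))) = 81900/514589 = 0.16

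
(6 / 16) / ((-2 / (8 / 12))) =-1 / 8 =-0.12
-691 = -691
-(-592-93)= 685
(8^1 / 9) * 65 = 520 / 9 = 57.78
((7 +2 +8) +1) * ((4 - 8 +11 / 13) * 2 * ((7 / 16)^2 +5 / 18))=-44321 / 832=-53.27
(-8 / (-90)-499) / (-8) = 22451 / 360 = 62.36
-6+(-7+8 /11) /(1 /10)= -756 /11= -68.73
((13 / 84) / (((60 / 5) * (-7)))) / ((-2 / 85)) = 1105 / 14112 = 0.08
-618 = -618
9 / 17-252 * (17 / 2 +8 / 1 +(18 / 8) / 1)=-80316 / 17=-4724.47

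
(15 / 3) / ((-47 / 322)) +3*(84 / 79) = -115346 / 3713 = -31.07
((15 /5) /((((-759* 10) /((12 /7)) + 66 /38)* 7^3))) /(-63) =38 /1211393337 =0.00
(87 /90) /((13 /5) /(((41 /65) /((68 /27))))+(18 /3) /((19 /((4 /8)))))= 203319 /2216690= 0.09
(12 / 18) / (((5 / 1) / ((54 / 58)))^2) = 486 / 21025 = 0.02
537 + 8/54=14503/27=537.15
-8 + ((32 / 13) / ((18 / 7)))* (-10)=-2056 / 117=-17.57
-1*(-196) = 196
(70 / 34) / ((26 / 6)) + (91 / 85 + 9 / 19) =42397 / 20995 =2.02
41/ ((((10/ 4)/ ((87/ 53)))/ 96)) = 684864/ 265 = 2584.39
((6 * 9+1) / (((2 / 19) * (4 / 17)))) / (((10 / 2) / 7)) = 24871 / 8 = 3108.88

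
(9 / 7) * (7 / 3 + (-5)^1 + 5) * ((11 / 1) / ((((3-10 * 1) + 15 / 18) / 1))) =-198 / 37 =-5.35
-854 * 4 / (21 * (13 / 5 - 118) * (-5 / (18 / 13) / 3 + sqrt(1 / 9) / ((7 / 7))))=-43920 / 27119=-1.62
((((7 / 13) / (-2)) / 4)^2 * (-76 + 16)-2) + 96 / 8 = 26305 / 2704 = 9.73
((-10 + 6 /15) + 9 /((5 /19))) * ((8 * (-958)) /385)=-942672 /1925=-489.70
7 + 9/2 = 23/2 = 11.50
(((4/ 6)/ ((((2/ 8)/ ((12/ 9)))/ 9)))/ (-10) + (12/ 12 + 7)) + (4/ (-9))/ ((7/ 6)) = 464/ 105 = 4.42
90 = 90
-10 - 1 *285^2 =-81235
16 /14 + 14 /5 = 138 /35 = 3.94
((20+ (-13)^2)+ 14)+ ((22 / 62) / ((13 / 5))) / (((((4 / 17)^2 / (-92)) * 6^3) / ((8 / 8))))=70317391 / 348192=201.95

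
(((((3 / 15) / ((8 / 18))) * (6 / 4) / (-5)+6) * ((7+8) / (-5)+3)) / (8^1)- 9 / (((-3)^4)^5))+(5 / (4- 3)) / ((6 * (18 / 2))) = 71744533 / 774840978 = 0.09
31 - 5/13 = 398/13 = 30.62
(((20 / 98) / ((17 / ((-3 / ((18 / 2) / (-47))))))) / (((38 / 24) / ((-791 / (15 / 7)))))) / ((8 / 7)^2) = -260239 / 7752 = -33.57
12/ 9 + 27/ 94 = 457/ 282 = 1.62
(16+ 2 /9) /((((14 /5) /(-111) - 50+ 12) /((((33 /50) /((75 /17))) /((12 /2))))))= -505087 /47484000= -0.01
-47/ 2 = -23.50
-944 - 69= -1013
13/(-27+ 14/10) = -65/128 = -0.51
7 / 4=1.75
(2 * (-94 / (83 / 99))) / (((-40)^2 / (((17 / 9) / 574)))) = -8789 / 19056800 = -0.00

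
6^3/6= 36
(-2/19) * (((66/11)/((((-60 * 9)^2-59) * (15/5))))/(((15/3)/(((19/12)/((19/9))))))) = -3/27696395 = -0.00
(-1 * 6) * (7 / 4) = -21 / 2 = -10.50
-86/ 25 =-3.44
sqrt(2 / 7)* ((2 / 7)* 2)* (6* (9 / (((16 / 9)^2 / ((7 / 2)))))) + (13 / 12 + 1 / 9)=43 / 36 + 2187* sqrt(14) / 448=19.46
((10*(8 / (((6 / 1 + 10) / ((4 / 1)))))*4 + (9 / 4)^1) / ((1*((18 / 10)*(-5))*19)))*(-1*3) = 329 / 228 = 1.44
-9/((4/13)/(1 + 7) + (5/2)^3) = -104/181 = -0.57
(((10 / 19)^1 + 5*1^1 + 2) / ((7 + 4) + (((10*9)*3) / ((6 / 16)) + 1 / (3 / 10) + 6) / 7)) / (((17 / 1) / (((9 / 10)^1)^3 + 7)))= 393393 / 13243000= 0.03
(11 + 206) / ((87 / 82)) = 17794 / 87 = 204.53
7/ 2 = 3.50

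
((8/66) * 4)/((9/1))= 16/297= 0.05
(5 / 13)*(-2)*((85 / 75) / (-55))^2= -578 / 1769625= -0.00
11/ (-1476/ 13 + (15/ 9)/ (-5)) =-429/ 4441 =-0.10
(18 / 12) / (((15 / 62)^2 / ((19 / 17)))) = 36518 / 1275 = 28.64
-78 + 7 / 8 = -617 / 8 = -77.12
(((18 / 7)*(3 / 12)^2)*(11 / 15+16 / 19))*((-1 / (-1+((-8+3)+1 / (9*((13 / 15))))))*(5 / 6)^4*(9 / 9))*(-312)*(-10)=47425625 / 730968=64.88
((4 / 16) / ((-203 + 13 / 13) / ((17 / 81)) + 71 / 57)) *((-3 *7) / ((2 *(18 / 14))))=2261 / 1064488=0.00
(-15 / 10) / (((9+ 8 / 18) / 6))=-0.95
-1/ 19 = -0.05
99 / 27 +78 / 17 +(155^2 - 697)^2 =27753975205 / 51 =544195592.25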